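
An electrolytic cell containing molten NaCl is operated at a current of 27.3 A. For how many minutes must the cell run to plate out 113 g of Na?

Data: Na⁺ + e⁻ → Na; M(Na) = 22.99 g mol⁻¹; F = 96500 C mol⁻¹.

n(Na) = m/M = 113 / 22.99 = 4.915 mol.
Each Na atom requires 1 electron, so n(e⁻) = 1 × 4.915 = 4.915 mol.
Q = n(e⁻)·F = 4.915 × 96500 = 474300 C.
t = Q/I = 474300 / 27.30 A = 17370 s = 290 min.

290 min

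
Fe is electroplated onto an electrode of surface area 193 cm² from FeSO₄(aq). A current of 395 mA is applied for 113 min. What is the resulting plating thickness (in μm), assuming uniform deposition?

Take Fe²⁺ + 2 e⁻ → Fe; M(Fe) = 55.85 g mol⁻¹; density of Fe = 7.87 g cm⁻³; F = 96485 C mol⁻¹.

5.10 μm

Q = I·t = 0.3950 × 6780.0 = 2678 C; n(e⁻) = 0.02776 mol.
n(Fe) = n(e⁻)/2 = 0.01388 mol, so m = 0.01388 × 55.85 = 0.7751 g.
Volume = m/ρ = 0.7751 / 7.87 = 0.09849 cm³.
Thickness = V/A = 0.09849 / 193 = 5.10 × 10⁻⁴ cm = 5.10 μm.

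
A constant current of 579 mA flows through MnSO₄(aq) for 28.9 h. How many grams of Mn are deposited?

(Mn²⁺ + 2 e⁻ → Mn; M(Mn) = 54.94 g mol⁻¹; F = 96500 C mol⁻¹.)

Q = I·t = 0.5790 A × 104040 s = 60240 C.
n(e⁻) = Q/F = 60240 / 96500 = 0.6242 mol.
Mn²⁺ + 2 e⁻ → Mn, so n(Mn) = n(e⁻)/2 = 0.3121 mol.
m = n·M = 0.3121 × 54.94 = 17.1 g.

17.1 g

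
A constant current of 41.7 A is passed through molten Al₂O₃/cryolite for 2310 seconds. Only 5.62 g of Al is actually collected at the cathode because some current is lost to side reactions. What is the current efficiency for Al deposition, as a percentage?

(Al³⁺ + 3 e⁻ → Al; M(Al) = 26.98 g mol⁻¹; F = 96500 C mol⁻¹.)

Q = I·t = 41.70 × 2310.0 = 96330 C; n(e⁻) = 96330/96500 = 0.9982 mol.
Theoretical n(Al) = n(e⁻)/3 = 0.3327 mol, i.e. m_theo = 0.3327 × 26.98 = 8.977 g.
Efficiency = m_actual / m_theo = 5.62 / 8.977 = 62.6 %.

62.6 %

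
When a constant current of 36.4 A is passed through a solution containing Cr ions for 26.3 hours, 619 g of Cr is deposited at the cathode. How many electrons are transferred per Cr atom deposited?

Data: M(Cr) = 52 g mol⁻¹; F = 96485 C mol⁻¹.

3

Q = I·t = 36.40 A × 94680 s = 3446000 C, so n(e⁻) = 3446000/96485 = 35.72 mol.
n(Cr) deposited = 619 / 52 = 11.90 mol.
Electrons per atom = n(e⁻)/n(Cr) = 35.72 / 11.90 = 3.00 ≈ 3, so the ion is Cr³⁺.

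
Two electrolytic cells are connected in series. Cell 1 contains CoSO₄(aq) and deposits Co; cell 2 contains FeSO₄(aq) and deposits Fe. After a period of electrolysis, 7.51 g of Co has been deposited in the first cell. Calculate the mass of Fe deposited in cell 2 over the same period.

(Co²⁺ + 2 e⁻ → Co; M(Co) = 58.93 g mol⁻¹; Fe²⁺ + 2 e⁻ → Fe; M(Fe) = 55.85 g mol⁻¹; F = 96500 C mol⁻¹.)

n(Co) = 7.51 / 58.93 = 0.1274 mol.
Since Co²⁺ + 2 e⁻ → Co, n(e⁻) passed = 2 × 0.1274 = 0.2549 mol.
Cells in series carry the same charge, so the same 0.2549 mol of electrons passes through cell 2.
Fe²⁺ + 2 e⁻ → Fe, so n(Fe) = 0.2549 / 2 = 0.1274 mol.
m(Fe) = 0.1274 × 55.85 = 7.12 g.

7.12 g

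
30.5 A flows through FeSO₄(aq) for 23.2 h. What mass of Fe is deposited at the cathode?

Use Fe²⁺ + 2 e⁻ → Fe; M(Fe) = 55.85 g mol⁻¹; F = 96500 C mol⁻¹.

737 g

Q = I·t = 30.50 A × 83520 s = 2547000 C.
n(e⁻) = Q/F = 2547000 / 96500 = 26.40 mol.
Fe²⁺ + 2 e⁻ → Fe, so n(Fe) = n(e⁻)/2 = 13.20 mol.
m = n·M = 13.20 × 55.85 = 737 g.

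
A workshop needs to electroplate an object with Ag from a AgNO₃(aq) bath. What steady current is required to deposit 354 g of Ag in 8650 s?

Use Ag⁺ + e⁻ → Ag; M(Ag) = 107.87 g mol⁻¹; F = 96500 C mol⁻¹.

36.6 A

n(Ag) = 354 / 107.87 = 3.282 mol.
n(e⁻) = 1 × 3.282 = 3.282 mol.
Q = n(e⁻)·F = 3.282 × 96500 = 316700 C.
I = Q/t = 316700 / 8650.0 s = 36.6 A.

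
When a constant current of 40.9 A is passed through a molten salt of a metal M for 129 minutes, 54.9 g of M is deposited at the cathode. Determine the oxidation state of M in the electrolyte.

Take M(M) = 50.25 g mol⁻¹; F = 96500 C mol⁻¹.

Q = I·t = 40.90 A × 7740.0 s = 316600 C, so n(e⁻) = 316600/96500 = 3.280 mol.
n(M) deposited = 54.9 / 50.25 = 1.093 mol.
Electrons per atom = n(e⁻)/n(M) = 3.280 / 1.093 = 3.00 ≈ 3, so the ion is M³⁺.

+3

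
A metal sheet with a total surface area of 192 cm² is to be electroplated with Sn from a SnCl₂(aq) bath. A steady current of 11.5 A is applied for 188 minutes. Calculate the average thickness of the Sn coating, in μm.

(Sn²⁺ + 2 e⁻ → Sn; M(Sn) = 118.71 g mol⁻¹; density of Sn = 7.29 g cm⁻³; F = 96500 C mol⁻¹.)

Q = I·t = 11.50 × 11280 = 129700 C; n(e⁻) = 1.344 mol.
n(Sn) = n(e⁻)/2 = 0.6721 mol, so m = 0.6721 × 118.71 = 79.79 g.
Volume = m/ρ = 79.79 / 7.29 = 10.94 cm³.
Thickness = V/A = 10.94 / 192 = 0.0570 cm = 570 μm.

570 μm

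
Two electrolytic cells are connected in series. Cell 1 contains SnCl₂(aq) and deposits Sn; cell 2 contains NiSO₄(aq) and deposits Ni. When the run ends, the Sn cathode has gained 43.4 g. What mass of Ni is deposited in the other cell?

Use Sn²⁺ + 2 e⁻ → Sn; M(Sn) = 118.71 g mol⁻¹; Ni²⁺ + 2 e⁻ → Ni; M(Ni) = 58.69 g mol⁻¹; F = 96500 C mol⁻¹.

n(Sn) = 43.4 / 118.71 = 0.3656 mol.
Since Sn²⁺ + 2 e⁻ → Sn, n(e⁻) passed = 2 × 0.3656 = 0.7312 mol.
Cells in series carry the same charge, so the same 0.7312 mol of electrons passes through cell 2.
Ni²⁺ + 2 e⁻ → Ni, so n(Ni) = 0.7312 / 2 = 0.3656 mol.
m(Ni) = 0.3656 × 58.69 = 21.5 g.

21.5 g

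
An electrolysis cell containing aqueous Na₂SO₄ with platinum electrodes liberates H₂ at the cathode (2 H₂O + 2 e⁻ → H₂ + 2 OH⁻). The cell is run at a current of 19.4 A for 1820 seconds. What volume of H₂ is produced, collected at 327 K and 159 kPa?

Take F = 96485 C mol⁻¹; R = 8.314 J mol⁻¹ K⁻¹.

3.13 L

Q = I·t = 19.40 A × 1820.0 s = 35310 C.
n(e⁻) = Q/F = 35310 / 96485 = 0.3659 mol.
2 electrons are transferred per H₂ molecule, so n(H₂) = 0.3659 / 2 = 0.1830 mol.
V = nRT/P = (0.1830 × 8.314 × 327) / (159 × 10³ Pa) = 0.00313 m³ = 3.13 L.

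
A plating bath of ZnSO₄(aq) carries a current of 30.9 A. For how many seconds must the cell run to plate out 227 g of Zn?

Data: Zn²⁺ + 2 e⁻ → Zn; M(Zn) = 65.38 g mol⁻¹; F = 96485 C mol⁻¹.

n(Zn) = m/M = 227 / 65.38 = 3.472 mol.
Each Zn atom requires 2 electrons, so n(e⁻) = 2 × 3.472 = 6.944 mol.
Q = n(e⁻)·F = 6.944 × 96485 = 670000 C.
t = Q/I = 670000 / 30.90 A = 21680 s.

21700 s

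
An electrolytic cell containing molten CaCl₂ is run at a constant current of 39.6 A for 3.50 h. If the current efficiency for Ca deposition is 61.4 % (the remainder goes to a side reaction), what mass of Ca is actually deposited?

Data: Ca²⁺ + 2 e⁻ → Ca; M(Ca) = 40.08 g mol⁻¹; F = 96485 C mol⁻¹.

Q = I·t = 39.60 × 12600 = 499000 C.
n(e⁻) = 499000/96485 = 5.171 mol; theoretically n(Ca) = 5.171/2 = 2.586 mol, m_theo = 103.6 g.
At 61.4 % efficiency, m_actual = 0.614 × 103.6 = 63.6 g.

63.6 g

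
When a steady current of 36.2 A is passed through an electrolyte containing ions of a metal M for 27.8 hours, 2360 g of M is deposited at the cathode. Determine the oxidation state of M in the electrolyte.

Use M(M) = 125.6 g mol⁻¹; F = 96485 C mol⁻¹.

+2

Q = I·t = 36.20 A × 100080 s = 3623000 C, so n(e⁻) = 3623000/96485 = 37.55 mol.
n(M) deposited = 2360 / 125.6 = 18.79 mol.
Electrons per atom = n(e⁻)/n(M) = 37.55 / 18.79 = 2.00 ≈ 2, so the ion is M²⁺.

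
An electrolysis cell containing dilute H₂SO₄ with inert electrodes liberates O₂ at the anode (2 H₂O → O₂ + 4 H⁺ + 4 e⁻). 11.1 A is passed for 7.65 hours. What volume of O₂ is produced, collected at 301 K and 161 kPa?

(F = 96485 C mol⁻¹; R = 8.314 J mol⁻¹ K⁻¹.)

12.3 L

Q = I·t = 11.10 A × 27540 s = 305700 C.
n(e⁻) = Q/F = 305700 / 96485 = 3.168 mol.
4 electrons are transferred per O₂ molecule, so n(O₂) = 3.168 / 4 = 0.7921 mol.
V = nRT/P = (0.7921 × 8.314 × 301) / (161 × 10³ Pa) = 0.0123 m³ = 12.3 L.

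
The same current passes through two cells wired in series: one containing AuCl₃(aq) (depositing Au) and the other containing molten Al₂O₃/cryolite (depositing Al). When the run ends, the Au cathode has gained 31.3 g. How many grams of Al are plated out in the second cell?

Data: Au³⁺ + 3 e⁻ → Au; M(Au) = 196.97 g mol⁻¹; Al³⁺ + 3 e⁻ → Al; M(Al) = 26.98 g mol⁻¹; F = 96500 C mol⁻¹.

n(Au) = 31.3 / 196.97 = 0.1589 mol.
Since Au³⁺ + 3 e⁻ → Au, n(e⁻) passed = 3 × 0.1589 = 0.4767 mol.
Cells in series carry the same charge, so the same 0.4767 mol of electrons passes through cell 2.
Al³⁺ + 3 e⁻ → Al, so n(Al) = 0.4767 / 3 = 0.1589 mol.
m(Al) = 0.1589 × 26.98 = 4.29 g.

4.29 g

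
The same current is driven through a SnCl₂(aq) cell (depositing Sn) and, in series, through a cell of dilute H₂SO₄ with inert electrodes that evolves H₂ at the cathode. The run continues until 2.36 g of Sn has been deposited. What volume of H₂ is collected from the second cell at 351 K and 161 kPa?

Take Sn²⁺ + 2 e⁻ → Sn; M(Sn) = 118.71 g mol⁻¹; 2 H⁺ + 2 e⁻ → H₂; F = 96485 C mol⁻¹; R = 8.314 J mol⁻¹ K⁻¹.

0.360 L

n(Sn) = 2.36 / 118.71 = 0.01988 mol, so n(e⁻) = 2 × 0.01988 = 0.03976 mol.
The cells are in series, so the same 0.03976 mol of electrons passes through the second cell.
2 H⁺ + 2 e⁻ → H₂ — 2 mol e⁻ per mol H₂, so n(H₂) = 0.03976/2 = 0.01988 mol.
V = nRT/P = (0.01988 × 8.314 × 351) / (161 × 10³) = 3.60 × 10⁻⁴ m³ = 0.360 L.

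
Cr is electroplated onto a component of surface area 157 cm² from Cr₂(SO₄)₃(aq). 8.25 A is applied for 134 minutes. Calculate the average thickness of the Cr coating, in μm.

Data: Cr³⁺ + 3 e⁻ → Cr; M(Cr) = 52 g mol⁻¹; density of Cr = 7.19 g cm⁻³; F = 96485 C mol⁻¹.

106 μm

Q = I·t = 8.250 × 8040.0 = 66330 C; n(e⁻) = 0.6875 mol.
n(Cr) = n(e⁻)/3 = 0.2292 mol, so m = 0.2292 × 52 = 11.92 g.
Volume = m/ρ = 11.92 / 7.19 = 1.657 cm³.
Thickness = V/A = 1.657 / 157 = 0.0106 cm = 106 μm.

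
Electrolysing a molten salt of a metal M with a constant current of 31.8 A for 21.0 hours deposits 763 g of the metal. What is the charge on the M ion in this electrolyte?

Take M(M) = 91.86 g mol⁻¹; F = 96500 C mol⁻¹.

Q = I·t = 31.80 A × 75600 s = 2404000 C, so n(e⁻) = 2404000/96500 = 24.91 mol.
n(M) deposited = 763 / 91.86 = 8.306 mol.
Electrons per atom = n(e⁻)/n(M) = 24.91 / 8.306 = 3.00 ≈ 3, so the ion is M³⁺.

+3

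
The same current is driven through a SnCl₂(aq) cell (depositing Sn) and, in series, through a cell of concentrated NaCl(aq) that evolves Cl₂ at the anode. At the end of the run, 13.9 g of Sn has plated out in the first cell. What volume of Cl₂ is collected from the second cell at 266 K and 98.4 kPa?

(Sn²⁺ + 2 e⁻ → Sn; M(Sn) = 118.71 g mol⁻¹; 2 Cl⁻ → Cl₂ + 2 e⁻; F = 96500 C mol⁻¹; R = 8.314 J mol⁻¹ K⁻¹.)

n(Sn) = 13.9 / 118.71 = 0.1171 mol, so n(e⁻) = 2 × 0.1171 = 0.2342 mol.
The cells are in series, so the same 0.2342 mol of electrons passes through the second cell.
2 Cl⁻ → Cl₂ + 2 e⁻ — 2 mol e⁻ per mol Cl₂, so n(Cl₂) = 0.2342/2 = 0.1171 mol.
V = nRT/P = (0.1171 × 8.314 × 266) / (98.4 × 10³) = 0.00263 m³ = 2.63 L.

2.63 L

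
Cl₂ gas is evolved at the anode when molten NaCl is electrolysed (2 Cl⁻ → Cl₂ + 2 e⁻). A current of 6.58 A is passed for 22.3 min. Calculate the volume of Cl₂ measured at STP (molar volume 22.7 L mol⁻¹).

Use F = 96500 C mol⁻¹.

Q = I·t = 6.580 A × 1338.0 s = 8804 C.
n(e⁻) = Q/F = 8804 / 96500 = 0.09123 mol.
2 electrons are transferred per Cl₂ molecule, so n(Cl₂) = 0.09123 / 2 = 0.04562 mol.
V = n × V_m = 0.04562 × 22.7 = 1.04 L.

1.04 L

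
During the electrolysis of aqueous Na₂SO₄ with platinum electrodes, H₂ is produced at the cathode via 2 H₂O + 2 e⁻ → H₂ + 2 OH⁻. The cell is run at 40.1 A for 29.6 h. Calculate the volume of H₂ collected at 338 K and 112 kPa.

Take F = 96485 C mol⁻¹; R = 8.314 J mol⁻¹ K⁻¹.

556 L

Q = I·t = 40.10 A × 106560 s = 4273000 C.
n(e⁻) = Q/F = 4273000 / 96485 = 44.29 mol.
2 electrons are transferred per H₂ molecule, so n(H₂) = 44.29 / 2 = 22.14 mol.
V = nRT/P = (22.14 × 8.314 × 338) / (112 × 10³ Pa) = 0.556 m³ = 556 L.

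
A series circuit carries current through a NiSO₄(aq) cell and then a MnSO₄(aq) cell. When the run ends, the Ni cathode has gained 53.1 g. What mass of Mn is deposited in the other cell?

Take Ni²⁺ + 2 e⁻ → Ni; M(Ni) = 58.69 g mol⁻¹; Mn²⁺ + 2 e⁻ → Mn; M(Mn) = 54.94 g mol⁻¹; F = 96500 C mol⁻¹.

49.7 g

n(Ni) = 53.1 / 58.69 = 0.9048 mol.
Since Ni²⁺ + 2 e⁻ → Ni, n(e⁻) passed = 2 × 0.9048 = 1.810 mol.
Cells in series carry the same charge, so the same 1.810 mol of electrons passes through cell 2.
Mn²⁺ + 2 e⁻ → Mn, so n(Mn) = 1.810 / 2 = 0.9048 mol.
m(Mn) = 0.9048 × 54.94 = 49.7 g.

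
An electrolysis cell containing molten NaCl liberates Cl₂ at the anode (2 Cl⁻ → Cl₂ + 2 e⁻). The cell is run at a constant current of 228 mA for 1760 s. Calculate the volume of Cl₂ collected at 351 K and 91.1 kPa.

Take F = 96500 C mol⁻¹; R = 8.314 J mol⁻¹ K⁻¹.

0.0666 L

Q = I·t = 0.2280 A × 1760.0 s = 401.3 C.
n(e⁻) = Q/F = 401.3 / 96500 = 0.004158 mol.
2 electrons are transferred per Cl₂ molecule, so n(Cl₂) = 0.004158 / 2 = 0.002079 mol.
V = nRT/P = (0.002079 × 8.314 × 351) / (91.1 × 10³ Pa) = 6.66 × 10⁻⁵ m³ = 0.0666 L.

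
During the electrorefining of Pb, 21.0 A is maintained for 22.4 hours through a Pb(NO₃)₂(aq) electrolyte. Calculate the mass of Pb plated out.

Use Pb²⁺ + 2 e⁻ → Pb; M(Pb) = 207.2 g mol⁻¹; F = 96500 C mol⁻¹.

Q = I·t = 21.00 A × 80640 s = 1693000 C.
n(e⁻) = Q/F = 1693000 / 96500 = 17.55 mol.
Pb²⁺ + 2 e⁻ → Pb, so n(Pb) = n(e⁻)/2 = 8.774 mol.
m = n·M = 8.774 × 207.2 = 1820 g.

1820 g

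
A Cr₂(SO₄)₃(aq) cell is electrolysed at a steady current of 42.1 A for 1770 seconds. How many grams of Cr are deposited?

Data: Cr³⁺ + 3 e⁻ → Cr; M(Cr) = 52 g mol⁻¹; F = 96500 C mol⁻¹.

13.4 g

Q = I·t = 42.10 A × 1770.0 s = 74520 C.
n(e⁻) = Q/F = 74520 / 96500 = 0.7722 mol.
Cr³⁺ + 3 e⁻ → Cr, so n(Cr) = n(e⁻)/3 = 0.2574 mol.
m = n·M = 0.2574 × 52 = 13.4 g.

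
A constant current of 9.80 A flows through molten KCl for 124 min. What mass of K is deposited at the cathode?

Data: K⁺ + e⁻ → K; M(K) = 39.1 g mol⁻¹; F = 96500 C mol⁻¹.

Q = I·t = 9.800 A × 7440.0 s = 72910 C.
n(e⁻) = Q/F = 72910 / 96500 = 0.7556 mol.
K⁺ + e⁻ → K, so n(K) = n(e⁻)/1 = 0.7556 mol.
m = n·M = 0.7556 × 39.1 = 29.5 g.

29.5 g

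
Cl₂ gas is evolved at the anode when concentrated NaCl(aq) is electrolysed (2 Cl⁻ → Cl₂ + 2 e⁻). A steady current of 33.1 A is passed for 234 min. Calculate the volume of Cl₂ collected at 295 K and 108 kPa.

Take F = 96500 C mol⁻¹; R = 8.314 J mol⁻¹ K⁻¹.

54.7 L

Q = I·t = 33.10 A × 14040 s = 464700 C.
n(e⁻) = Q/F = 464700 / 96500 = 4.816 mol.
2 electrons are transferred per Cl₂ molecule, so n(Cl₂) = 4.816 / 2 = 2.408 mol.
V = nRT/P = (2.408 × 8.314 × 295) / (108 × 10³ Pa) = 0.0547 m³ = 54.7 L.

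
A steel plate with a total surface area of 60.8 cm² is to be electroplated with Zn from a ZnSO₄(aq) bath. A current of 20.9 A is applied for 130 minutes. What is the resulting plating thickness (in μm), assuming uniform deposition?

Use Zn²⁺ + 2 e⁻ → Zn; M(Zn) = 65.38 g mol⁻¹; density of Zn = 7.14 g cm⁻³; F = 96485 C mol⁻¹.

1270 μm

Q = I·t = 20.90 × 7800.0 = 163000 C; n(e⁻) = 1.690 mol.
n(Zn) = n(e⁻)/2 = 0.8448 mol, so m = 0.8448 × 65.38 = 55.23 g.
Volume = m/ρ = 55.23 / 7.14 = 7.736 cm³.
Thickness = V/A = 7.736 / 60.8 = 0.127 cm = 1270 μm.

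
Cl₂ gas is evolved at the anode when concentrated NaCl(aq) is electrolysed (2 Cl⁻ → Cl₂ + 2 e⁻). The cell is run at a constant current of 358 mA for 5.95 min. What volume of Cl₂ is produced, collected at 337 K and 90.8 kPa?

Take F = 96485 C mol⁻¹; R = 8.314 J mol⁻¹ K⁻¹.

Q = I·t = 0.3580 A × 357.00 s = 127.8 C.
n(e⁻) = Q/F = 127.8 / 96485 = 0.001325 mol.
2 electrons are transferred per Cl₂ molecule, so n(Cl₂) = 0.001325 / 2 = 0.0006623 mol.
V = nRT/P = (0.0006623 × 8.314 × 337) / (90.8 × 10³ Pa) = 2.04 × 10⁻⁵ m³ = 0.0204 L.

0.0204 L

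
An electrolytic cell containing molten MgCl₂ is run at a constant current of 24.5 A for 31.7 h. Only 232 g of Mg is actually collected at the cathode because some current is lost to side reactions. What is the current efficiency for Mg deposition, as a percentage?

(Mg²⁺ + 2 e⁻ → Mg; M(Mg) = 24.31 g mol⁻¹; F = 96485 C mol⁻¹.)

65.9 %

Q = I·t = 24.50 × 114120 = 2796000 C; n(e⁻) = 2796000/96485 = 28.98 mol.
Theoretical n(Mg) = n(e⁻)/2 = 14.49 mol, i.e. m_theo = 14.49 × 24.31 = 352.2 g.
Efficiency = m_actual / m_theo = 232 / 352.2 = 65.9 %.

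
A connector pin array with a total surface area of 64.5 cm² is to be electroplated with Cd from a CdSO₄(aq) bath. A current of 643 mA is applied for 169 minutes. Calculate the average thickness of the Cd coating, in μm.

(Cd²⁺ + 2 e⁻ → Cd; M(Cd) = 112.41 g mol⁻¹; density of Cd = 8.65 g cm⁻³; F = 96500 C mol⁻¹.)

68.1 μm

Q = I·t = 0.6430 × 10140 = 6520 C; n(e⁻) = 0.06756 mol.
n(Cd) = n(e⁻)/2 = 0.03378 mol, so m = 0.03378 × 112.41 = 3.797 g.
Volume = m/ρ = 3.797 / 8.65 = 0.4390 cm³.
Thickness = V/A = 0.4390 / 64.5 = 0.00681 cm = 68.1 μm.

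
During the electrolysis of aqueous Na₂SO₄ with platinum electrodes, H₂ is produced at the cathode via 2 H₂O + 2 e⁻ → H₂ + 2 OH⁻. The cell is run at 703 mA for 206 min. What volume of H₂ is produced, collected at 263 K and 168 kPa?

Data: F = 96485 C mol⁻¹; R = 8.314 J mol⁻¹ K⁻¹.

Q = I·t = 0.7030 A × 12360 s = 8689 C.
n(e⁻) = Q/F = 8689 / 96485 = 0.09006 mol.
2 electrons are transferred per H₂ molecule, so n(H₂) = 0.09006 / 2 = 0.04503 mol.
V = nRT/P = (0.04503 × 8.314 × 263) / (168 × 10³ Pa) = 5.86 × 10⁻⁴ m³ = 0.586 L.

0.586 L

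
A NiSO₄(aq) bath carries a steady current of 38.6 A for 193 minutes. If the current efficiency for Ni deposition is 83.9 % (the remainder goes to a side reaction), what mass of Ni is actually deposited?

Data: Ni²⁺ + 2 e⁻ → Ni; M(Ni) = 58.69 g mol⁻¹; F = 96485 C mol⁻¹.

Q = I·t = 38.60 × 11580 = 447000 C.
n(e⁻) = 447000/96485 = 4.633 mol; theoretically n(Ni) = 4.633/2 = 2.316 mol, m_theo = 135.9 g.
At 83.9 % efficiency, m_actual = 0.839 × 135.9 = 114 g.

114 g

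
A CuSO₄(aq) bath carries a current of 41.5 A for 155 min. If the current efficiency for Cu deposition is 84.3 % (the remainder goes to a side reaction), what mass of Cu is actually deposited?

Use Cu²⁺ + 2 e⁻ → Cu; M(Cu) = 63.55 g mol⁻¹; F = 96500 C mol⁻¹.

107 g

Q = I·t = 41.50 × 9300.0 = 386000 C.
n(e⁻) = 386000/96500 = 3.999 mol; theoretically n(Cu) = 3.999/2 = 2.000 mol, m_theo = 127.1 g.
At 84.3 % efficiency, m_actual = 0.843 × 127.1 = 107 g.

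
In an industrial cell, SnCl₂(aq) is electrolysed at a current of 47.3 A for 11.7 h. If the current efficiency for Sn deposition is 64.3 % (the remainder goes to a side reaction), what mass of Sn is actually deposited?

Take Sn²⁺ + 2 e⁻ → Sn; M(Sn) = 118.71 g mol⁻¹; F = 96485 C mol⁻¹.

Q = I·t = 47.30 × 42120 = 1992000 C.
n(e⁻) = 1992000/96485 = 20.65 mol; theoretically n(Sn) = 20.65/2 = 10.32 mol, m_theo = 1226 g.
At 64.3 % efficiency, m_actual = 0.643 × 1226 = 788 g.

788 g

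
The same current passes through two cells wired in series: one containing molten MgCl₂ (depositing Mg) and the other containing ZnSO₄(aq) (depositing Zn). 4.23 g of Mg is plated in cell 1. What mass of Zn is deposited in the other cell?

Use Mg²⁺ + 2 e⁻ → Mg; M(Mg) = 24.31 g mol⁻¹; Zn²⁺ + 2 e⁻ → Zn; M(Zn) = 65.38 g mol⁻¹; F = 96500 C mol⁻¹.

n(Mg) = 4.23 / 24.31 = 0.1740 mol.
Since Mg²⁺ + 2 e⁻ → Mg, n(e⁻) passed = 2 × 0.1740 = 0.3480 mol.
Cells in series carry the same charge, so the same 0.3480 mol of electrons passes through cell 2.
Zn²⁺ + 2 e⁻ → Zn, so n(Zn) = 0.3480 / 2 = 0.1740 mol.
m(Zn) = 0.1740 × 65.38 = 11.4 g.

11.4 g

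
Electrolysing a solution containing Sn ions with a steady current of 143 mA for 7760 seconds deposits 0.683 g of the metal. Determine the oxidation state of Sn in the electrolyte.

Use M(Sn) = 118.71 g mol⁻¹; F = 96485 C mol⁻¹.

Q = I·t = 0.1430 A × 7760.0 s = 1110 C, so n(e⁻) = 1110/96485 = 0.01150 mol.
n(Sn) deposited = 0.683 / 118.71 = 0.005754 mol.
Electrons per atom = n(e⁻)/n(Sn) = 0.01150 / 0.005754 = 2.00 ≈ 2, so the ion is Sn²⁺.

+2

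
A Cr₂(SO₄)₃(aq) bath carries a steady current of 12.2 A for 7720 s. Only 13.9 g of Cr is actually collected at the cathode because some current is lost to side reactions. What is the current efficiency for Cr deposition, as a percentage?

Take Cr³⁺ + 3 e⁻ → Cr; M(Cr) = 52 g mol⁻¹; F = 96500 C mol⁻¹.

Q = I·t = 12.20 × 7720.0 = 94180 C; n(e⁻) = 94180/96500 = 0.9760 mol.
Theoretical n(Cr) = n(e⁻)/3 = 0.3253 mol, i.e. m_theo = 0.3253 × 52 = 16.92 g.
Efficiency = m_actual / m_theo = 13.9 / 16.92 = 82.2 %.

82.2 %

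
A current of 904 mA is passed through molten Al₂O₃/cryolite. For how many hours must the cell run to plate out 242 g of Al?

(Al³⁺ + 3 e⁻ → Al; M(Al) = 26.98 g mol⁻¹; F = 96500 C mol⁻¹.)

n(Al) = m/M = 242 / 26.98 = 8.970 mol.
Each Al atom requires 3 electrons, so n(e⁻) = 3 × 8.970 = 26.91 mol.
Q = n(e⁻)·F = 26.91 × 96500 = 2597000 C.
t = Q/I = 2597000 / 0.9040 A = 2872000 s = 798 h.

798 h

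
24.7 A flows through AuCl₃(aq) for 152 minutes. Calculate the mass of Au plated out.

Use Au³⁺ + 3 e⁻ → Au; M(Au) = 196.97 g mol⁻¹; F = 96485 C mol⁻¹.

153 g

Q = I·t = 24.70 A × 9120.0 s = 225300 C.
n(e⁻) = Q/F = 225300 / 96485 = 2.335 mol.
Au³⁺ + 3 e⁻ → Au, so n(Au) = n(e⁻)/3 = 0.7782 mol.
m = n·M = 0.7782 × 196.97 = 153 g.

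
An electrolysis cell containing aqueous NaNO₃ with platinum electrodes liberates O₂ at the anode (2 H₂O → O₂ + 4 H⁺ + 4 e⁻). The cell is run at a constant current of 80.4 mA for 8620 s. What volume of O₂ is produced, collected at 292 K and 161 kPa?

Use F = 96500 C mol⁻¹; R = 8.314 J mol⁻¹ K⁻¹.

0.0271 L

Q = I·t = 0.08040 A × 8620.0 s = 693.0 C.
n(e⁻) = Q/F = 693.0 / 96500 = 0.007182 mol.
4 electrons are transferred per O₂ molecule, so n(O₂) = 0.007182 / 4 = 0.001795 mol.
V = nRT/P = (0.001795 × 8.314 × 292) / (161 × 10³ Pa) = 2.71 × 10⁻⁵ m³ = 0.0271 L.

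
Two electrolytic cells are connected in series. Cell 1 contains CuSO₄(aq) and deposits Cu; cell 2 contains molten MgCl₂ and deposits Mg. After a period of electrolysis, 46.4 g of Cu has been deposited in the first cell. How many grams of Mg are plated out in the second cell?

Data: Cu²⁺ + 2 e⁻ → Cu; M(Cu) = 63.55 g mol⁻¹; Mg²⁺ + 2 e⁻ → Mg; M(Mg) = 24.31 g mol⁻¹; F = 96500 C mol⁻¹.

17.7 g

n(Cu) = 46.4 / 63.55 = 0.7301 mol.
Since Cu²⁺ + 2 e⁻ → Cu, n(e⁻) passed = 2 × 0.7301 = 1.460 mol.
Cells in series carry the same charge, so the same 1.460 mol of electrons passes through cell 2.
Mg²⁺ + 2 e⁻ → Mg, so n(Mg) = 1.460 / 2 = 0.7301 mol.
m(Mg) = 0.7301 × 24.31 = 17.7 g.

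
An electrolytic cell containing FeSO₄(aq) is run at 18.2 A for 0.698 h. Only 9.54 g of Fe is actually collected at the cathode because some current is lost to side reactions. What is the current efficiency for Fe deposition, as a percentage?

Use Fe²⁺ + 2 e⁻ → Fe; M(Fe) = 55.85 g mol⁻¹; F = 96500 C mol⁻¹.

72.1 %

Q = I·t = 18.20 × 2512.8 = 45730 C; n(e⁻) = 45730/96500 = 0.4739 mol.
Theoretical n(Fe) = n(e⁻)/2 = 0.2370 mol, i.e. m_theo = 0.2370 × 55.85 = 13.23 g.
Efficiency = m_actual / m_theo = 9.54 / 13.23 = 72.1 %.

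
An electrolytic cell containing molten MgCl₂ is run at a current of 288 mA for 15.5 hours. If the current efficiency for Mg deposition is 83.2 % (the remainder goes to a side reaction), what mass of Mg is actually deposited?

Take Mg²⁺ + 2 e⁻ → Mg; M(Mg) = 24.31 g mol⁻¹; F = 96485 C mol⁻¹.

1.68 g

Q = I·t = 0.2880 × 55800 = 16070 C.
n(e⁻) = 16070/96485 = 0.1666 mol; theoretically n(Mg) = 0.1666/2 = 0.08328 mol, m_theo = 2.025 g.
At 83.2 % efficiency, m_actual = 0.832 × 2.025 = 1.68 g.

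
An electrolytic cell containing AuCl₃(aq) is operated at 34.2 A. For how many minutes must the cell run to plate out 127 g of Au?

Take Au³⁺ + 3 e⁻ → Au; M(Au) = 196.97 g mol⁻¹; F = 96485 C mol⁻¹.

n(Au) = m/M = 127 / 196.97 = 0.6448 mol.
Each Au atom requires 3 electrons, so n(e⁻) = 3 × 0.6448 = 1.934 mol.
Q = n(e⁻)·F = 1.934 × 96485 = 186600 C.
t = Q/I = 186600 / 34.20 A = 5457 s = 91.0 min.

91.0 min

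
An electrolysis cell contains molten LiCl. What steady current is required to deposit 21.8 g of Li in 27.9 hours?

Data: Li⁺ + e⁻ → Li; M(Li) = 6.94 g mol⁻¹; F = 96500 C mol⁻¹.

n(Li) = 21.8 / 6.94 = 3.141 mol.
n(e⁻) = 1 × 3.141 = 3.141 mol.
Q = n(e⁻)·F = 3.141 × 96500 = 303100 C.
I = Q/t = 303100 / 100440 s = 3.02 A.

3.02 A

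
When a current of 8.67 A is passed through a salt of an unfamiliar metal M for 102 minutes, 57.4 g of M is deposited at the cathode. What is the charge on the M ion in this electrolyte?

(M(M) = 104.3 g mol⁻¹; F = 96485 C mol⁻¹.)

+1

Q = I·t = 8.670 A × 6120.0 s = 53060 C, so n(e⁻) = 53060/96485 = 0.5499 mol.
n(M) deposited = 57.4 / 104.3 = 0.5503 mol.
Electrons per atom = n(e⁻)/n(M) = 0.5499 / 0.5503 = 0.999 ≈ 1, so the ion is M⁺.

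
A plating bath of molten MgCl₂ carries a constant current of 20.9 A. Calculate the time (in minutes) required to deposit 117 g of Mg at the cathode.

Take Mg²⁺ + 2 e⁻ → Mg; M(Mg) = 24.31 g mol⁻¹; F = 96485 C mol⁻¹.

n(Mg) = m/M = 117 / 24.31 = 4.813 mol.
Each Mg atom requires 2 electrons, so n(e⁻) = 2 × 4.813 = 9.626 mol.
Q = n(e⁻)·F = 9.626 × 96485 = 928700 C.
t = Q/I = 928700 / 20.90 A = 44440 s = 741 min.

741 min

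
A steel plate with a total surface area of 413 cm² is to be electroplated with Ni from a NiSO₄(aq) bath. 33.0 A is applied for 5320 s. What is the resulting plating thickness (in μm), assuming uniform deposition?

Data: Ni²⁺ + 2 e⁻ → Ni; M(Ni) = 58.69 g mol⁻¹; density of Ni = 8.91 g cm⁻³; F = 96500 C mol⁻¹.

Q = I·t = 33.00 × 5320.0 = 175600 C; n(e⁻) = 1.819 mol.
n(Ni) = n(e⁻)/2 = 0.9096 mol, so m = 0.9096 × 58.69 = 53.39 g.
Volume = m/ρ = 53.39 / 8.91 = 5.992 cm³.
Thickness = V/A = 5.992 / 413 = 0.0145 cm = 145 μm.

145 μm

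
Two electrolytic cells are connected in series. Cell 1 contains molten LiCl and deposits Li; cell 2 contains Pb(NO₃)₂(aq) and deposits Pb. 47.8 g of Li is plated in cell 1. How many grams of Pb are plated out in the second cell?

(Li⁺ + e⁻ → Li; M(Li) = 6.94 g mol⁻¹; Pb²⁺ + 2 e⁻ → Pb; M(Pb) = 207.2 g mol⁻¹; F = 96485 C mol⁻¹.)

n(Li) = 47.8 / 6.94 = 6.888 mol.
Since Li⁺ + e⁻ → Li, n(e⁻) passed = 1 × 6.888 = 6.888 mol.
Cells in series carry the same charge, so the same 6.888 mol of electrons passes through cell 2.
Pb²⁺ + 2 e⁻ → Pb, so n(Pb) = 6.888 / 2 = 3.444 mol.
m(Pb) = 3.444 × 207.2 = 714 g.

714 g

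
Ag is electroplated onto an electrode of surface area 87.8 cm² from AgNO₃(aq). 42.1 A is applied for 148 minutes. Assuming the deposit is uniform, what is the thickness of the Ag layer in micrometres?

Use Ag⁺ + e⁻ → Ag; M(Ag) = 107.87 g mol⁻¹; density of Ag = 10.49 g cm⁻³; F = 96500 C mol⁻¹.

4540 μm

Q = I·t = 42.10 × 8880.0 = 373800 C; n(e⁻) = 3.874 mol.
n(Ag) = n(e⁻)/1 = 3.874 mol, so m = 3.874 × 107.87 = 417.9 g.
Volume = m/ρ = 417.9 / 10.49 = 39.84 cm³.
Thickness = V/A = 39.84 / 87.8 = 0.454 cm = 4540 μm.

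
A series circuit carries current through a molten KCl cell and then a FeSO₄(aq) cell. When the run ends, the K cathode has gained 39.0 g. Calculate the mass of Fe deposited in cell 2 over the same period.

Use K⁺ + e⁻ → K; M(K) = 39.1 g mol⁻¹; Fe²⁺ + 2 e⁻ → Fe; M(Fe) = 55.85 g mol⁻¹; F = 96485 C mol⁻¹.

n(K) = 39.0 / 39.1 = 0.9974 mol.
Since K⁺ + e⁻ → K, n(e⁻) passed = 1 × 0.9974 = 0.9974 mol.
Cells in series carry the same charge, so the same 0.9974 mol of electrons passes through cell 2.
Fe²⁺ + 2 e⁻ → Fe, so n(Fe) = 0.9974 / 2 = 0.4987 mol.
m(Fe) = 0.4987 × 55.85 = 27.9 g.

27.9 g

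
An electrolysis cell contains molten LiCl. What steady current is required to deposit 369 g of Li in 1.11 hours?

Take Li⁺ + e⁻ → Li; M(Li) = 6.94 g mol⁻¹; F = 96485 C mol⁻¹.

1280 A

n(Li) = 369 / 6.94 = 53.17 mol.
n(e⁻) = 1 × 53.17 = 53.17 mol.
Q = n(e⁻)·F = 53.17 × 96485 = 5130000 C.
I = Q/t = 5130000 / 3996.0 s = 1280 A.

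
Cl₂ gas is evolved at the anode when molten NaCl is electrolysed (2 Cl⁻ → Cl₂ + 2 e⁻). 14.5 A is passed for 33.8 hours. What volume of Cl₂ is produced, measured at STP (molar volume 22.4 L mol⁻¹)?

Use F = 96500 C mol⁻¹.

Q = I·t = 14.50 A × 121680 s = 1764000 C.
n(e⁻) = Q/F = 1764000 / 96500 = 18.28 mol.
2 electrons are transferred per Cl₂ molecule, so n(Cl₂) = 18.28 / 2 = 9.142 mol.
V = n × V_m = 9.142 × 22.4 = 205 L.

205 L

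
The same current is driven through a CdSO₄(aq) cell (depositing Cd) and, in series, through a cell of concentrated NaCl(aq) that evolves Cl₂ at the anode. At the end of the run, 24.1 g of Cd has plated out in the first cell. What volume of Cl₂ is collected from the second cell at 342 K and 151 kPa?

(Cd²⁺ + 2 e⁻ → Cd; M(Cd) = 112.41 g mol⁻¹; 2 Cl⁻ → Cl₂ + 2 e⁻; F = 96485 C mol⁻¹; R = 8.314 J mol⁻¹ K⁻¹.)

n(Cd) = 24.1 / 112.41 = 0.2144 mol, so n(e⁻) = 2 × 0.2144 = 0.4288 mol.
The cells are in series, so the same 0.4288 mol of electrons passes through the second cell.
2 Cl⁻ → Cl₂ + 2 e⁻ — 2 mol e⁻ per mol Cl₂, so n(Cl₂) = 0.4288/2 = 0.2144 mol.
V = nRT/P = (0.2144 × 8.314 × 342) / (151 × 10³) = 0.00404 m³ = 4.04 L.

4.04 L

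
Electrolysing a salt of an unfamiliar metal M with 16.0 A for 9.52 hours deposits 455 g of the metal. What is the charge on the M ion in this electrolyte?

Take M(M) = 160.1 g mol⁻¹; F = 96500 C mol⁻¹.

Q = I·t = 16.00 A × 34272 s = 548400 C, so n(e⁻) = 548400/96500 = 5.682 mol.
n(M) deposited = 455 / 160.1 = 2.842 mol.
Electrons per atom = n(e⁻)/n(M) = 5.682 / 2.842 = 2.00 ≈ 2, so the ion is M²⁺.

+2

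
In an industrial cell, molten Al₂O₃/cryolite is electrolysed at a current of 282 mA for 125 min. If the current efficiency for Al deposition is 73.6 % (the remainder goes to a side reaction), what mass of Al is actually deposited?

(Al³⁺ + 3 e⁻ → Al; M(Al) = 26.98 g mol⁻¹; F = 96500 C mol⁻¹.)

Q = I·t = 0.2820 × 7500.0 = 2115 C.
n(e⁻) = 2115/96500 = 0.02192 mol; theoretically n(Al) = 0.02192/3 = 0.007306 mol, m_theo = 0.1971 g.
At 73.6 % efficiency, m_actual = 0.736 × 0.1971 = 0.145 g.

0.145 g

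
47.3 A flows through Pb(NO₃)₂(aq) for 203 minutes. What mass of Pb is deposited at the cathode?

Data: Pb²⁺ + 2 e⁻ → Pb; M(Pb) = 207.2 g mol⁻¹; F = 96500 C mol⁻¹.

619 g

Q = I·t = 47.30 A × 12180 s = 576100 C.
n(e⁻) = Q/F = 576100 / 96500 = 5.970 mol.
Pb²⁺ + 2 e⁻ → Pb, so n(Pb) = n(e⁻)/2 = 2.985 mol.
m = n·M = 2.985 × 207.2 = 619 g.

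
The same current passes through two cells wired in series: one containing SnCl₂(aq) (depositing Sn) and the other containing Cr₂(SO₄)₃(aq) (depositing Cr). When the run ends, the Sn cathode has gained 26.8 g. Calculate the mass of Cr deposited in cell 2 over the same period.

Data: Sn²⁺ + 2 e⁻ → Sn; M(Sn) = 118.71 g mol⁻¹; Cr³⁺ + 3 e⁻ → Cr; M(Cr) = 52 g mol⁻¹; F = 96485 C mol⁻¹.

7.83 g

n(Sn) = 26.8 / 118.71 = 0.2258 mol.
Since Sn²⁺ + 2 e⁻ → Sn, n(e⁻) passed = 2 × 0.2258 = 0.4515 mol.
Cells in series carry the same charge, so the same 0.4515 mol of electrons passes through cell 2.
Cr³⁺ + 3 e⁻ → Cr, so n(Cr) = 0.4515 / 3 = 0.1505 mol.
m(Cr) = 0.1505 × 52 = 7.83 g.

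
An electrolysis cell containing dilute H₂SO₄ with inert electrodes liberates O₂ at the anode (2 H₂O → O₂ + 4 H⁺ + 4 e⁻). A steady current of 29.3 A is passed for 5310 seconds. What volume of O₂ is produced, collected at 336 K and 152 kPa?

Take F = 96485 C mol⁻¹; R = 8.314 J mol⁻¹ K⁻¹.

Q = I·t = 29.30 A × 5310.0 s = 155600 C.
n(e⁻) = Q/F = 155600 / 96485 = 1.613 mol.
4 electrons are transferred per O₂ molecule, so n(O₂) = 1.613 / 4 = 0.4031 mol.
V = nRT/P = (0.4031 × 8.314 × 336) / (152 × 10³ Pa) = 0.00741 m³ = 7.41 L.

7.41 L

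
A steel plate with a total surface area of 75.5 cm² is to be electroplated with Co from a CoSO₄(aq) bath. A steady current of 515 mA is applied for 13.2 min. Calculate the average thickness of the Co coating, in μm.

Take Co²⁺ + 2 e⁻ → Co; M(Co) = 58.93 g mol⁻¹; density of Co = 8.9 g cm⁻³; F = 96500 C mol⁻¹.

1.85 μm

Q = I·t = 0.5150 × 792.00 = 407.9 C; n(e⁻) = 0.004227 mol.
n(Co) = n(e⁻)/2 = 0.002113 mol, so m = 0.002113 × 58.93 = 0.1245 g.
Volume = m/ρ = 0.1245 / 8.9 = 0.01399 cm³.
Thickness = V/A = 0.01399 / 75.5 = 1.85 × 10⁻⁴ cm = 1.85 μm.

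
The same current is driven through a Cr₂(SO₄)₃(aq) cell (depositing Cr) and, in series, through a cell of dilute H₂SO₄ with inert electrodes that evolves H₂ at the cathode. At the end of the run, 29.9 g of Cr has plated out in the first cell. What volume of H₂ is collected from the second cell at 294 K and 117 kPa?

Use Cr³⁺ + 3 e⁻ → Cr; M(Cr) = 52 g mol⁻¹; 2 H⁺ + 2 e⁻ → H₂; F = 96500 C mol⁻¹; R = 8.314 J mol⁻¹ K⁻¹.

n(Cr) = 29.9 / 52 = 0.5750 mol, so n(e⁻) = 3 × 0.5750 = 1.725 mol.
The cells are in series, so the same 1.725 mol of electrons passes through the second cell.
2 H⁺ + 2 e⁻ → H₂ — 2 mol e⁻ per mol H₂, so n(H₂) = 1.725/2 = 0.8625 mol.
V = nRT/P = (0.8625 × 8.314 × 294) / (117 × 10³) = 0.0180 m³ = 18.0 L.

18.0 L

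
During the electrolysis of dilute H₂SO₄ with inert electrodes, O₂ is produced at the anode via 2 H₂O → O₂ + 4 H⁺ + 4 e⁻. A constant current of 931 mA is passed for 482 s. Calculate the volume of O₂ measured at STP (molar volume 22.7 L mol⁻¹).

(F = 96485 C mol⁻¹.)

0.0264 L

Q = I·t = 0.9310 A × 482.00 s = 448.7 C.
n(e⁻) = Q/F = 448.7 / 96485 = 0.004651 mol.
4 electrons are transferred per O₂ molecule, so n(O₂) = 0.004651 / 4 = 0.001163 mol.
V = n × V_m = 0.001163 × 22.7 = 0.0264 L.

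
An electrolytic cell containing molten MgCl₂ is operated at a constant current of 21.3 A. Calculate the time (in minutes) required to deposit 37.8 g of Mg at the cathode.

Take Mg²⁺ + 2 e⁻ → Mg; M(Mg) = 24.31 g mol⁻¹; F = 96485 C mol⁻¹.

n(Mg) = m/M = 37.8 / 24.31 = 1.555 mol.
Each Mg atom requires 2 electrons, so n(e⁻) = 2 × 1.555 = 3.110 mol.
Q = n(e⁻)·F = 3.110 × 96485 = 300100 C.
t = Q/I = 300100 / 21.30 A = 14090 s = 235 min.

235 min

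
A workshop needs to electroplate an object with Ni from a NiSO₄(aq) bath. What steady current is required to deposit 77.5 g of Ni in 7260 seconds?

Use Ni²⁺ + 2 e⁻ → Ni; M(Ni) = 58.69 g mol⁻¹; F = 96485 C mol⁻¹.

n(Ni) = 77.5 / 58.69 = 1.320 mol.
n(e⁻) = 2 × 1.320 = 2.641 mol.
Q = n(e⁻)·F = 2.641 × 96485 = 254800 C.
I = Q/t = 254800 / 7260.0 s = 35.1 A.

35.1 A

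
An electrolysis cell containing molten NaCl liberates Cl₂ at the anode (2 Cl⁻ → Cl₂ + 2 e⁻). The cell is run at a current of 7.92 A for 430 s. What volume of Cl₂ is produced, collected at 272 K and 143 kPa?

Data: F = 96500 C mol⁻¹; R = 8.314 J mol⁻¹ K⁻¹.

0.279 L

Q = I·t = 7.920 A × 430.00 s = 3406 C.
n(e⁻) = Q/F = 3406 / 96500 = 0.03529 mol.
2 electrons are transferred per Cl₂ molecule, so n(Cl₂) = 0.03529 / 2 = 0.01765 mol.
V = nRT/P = (0.01765 × 8.314 × 272) / (143 × 10³ Pa) = 2.79 × 10⁻⁴ m³ = 0.279 L.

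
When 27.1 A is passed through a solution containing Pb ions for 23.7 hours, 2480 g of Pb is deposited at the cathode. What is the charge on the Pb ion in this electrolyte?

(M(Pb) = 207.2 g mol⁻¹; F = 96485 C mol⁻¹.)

Q = I·t = 27.10 A × 85320 s = 2312000 C, so n(e⁻) = 2312000/96485 = 23.96 mol.
n(Pb) deposited = 2480 / 207.2 = 11.97 mol.
Electrons per atom = n(e⁻)/n(Pb) = 23.96 / 11.97 = 2.00 ≈ 2, so the ion is Pb²⁺.

+2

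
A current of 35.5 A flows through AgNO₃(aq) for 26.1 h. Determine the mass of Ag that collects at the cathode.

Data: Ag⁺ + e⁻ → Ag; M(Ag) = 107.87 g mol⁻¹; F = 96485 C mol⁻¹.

Q = I·t = 35.50 A × 93960 s = 3336000 C.
n(e⁻) = Q/F = 3336000 / 96485 = 34.57 mol.
Ag⁺ + e⁻ → Ag, so n(Ag) = n(e⁻)/1 = 34.57 mol.
m = n·M = 34.57 × 107.87 = 3730 g.

3730 g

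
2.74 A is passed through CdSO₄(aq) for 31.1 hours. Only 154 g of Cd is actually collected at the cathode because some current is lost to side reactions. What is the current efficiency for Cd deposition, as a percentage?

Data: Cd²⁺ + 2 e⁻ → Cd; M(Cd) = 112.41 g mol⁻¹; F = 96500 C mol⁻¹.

86.2 %

Q = I·t = 2.740 × 111960 = 306800 C; n(e⁻) = 306800/96500 = 3.179 mol.
Theoretical n(Cd) = n(e⁻)/2 = 1.589 mol, i.e. m_theo = 1.589 × 112.41 = 178.7 g.
Efficiency = m_actual / m_theo = 154 / 178.7 = 86.2 %.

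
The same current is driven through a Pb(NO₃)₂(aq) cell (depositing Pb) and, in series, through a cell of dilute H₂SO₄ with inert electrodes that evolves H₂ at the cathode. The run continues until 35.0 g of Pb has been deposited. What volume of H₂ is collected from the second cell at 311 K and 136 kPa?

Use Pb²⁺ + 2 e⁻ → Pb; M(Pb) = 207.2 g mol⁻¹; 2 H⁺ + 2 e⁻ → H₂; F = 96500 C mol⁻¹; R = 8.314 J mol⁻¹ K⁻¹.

n(Pb) = 35.0 / 207.2 = 0.1689 mol, so n(e⁻) = 2 × 0.1689 = 0.3378 mol.
The cells are in series, so the same 0.3378 mol of electrons passes through the second cell.
2 H⁺ + 2 e⁻ → H₂ — 2 mol e⁻ per mol H₂, so n(H₂) = 0.3378/2 = 0.1689 mol.
V = nRT/P = (0.1689 × 8.314 × 311) / (136 × 10³) = 0.00321 m³ = 3.21 L.

3.21 L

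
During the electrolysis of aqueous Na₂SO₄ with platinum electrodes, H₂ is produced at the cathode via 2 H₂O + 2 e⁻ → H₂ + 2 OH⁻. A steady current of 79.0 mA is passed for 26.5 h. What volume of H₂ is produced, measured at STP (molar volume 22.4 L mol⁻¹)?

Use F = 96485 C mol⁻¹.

0.875 L

Q = I·t = 0.07900 A × 95400 s = 7537 C.
n(e⁻) = Q/F = 7537 / 96485 = 0.07811 mol.
2 electrons are transferred per H₂ molecule, so n(H₂) = 0.07811 / 2 = 0.03906 mol.
V = n × V_m = 0.03906 × 22.4 = 0.875 L.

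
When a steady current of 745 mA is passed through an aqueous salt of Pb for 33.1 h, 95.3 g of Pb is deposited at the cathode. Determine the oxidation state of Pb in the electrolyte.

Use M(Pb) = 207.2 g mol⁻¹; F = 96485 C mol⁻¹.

Q = I·t = 0.7450 A × 119160 s = 88770 C, so n(e⁻) = 88770/96485 = 0.9201 mol.
n(Pb) deposited = 95.3 / 207.2 = 0.4599 mol.
Electrons per atom = n(e⁻)/n(Pb) = 0.9201 / 0.4599 = 2.00 ≈ 2, so the ion is Pb²⁺.

+2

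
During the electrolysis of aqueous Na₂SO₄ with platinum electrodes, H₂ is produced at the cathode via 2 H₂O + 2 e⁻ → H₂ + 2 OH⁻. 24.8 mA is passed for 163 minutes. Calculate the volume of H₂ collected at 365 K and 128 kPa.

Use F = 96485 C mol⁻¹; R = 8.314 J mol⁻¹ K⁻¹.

0.0298 L

Q = I·t = 0.02480 A × 9780.0 s = 242.5 C.
n(e⁻) = Q/F = 242.5 / 96485 = 0.002514 mol.
2 electrons are transferred per H₂ molecule, so n(H₂) = 0.002514 / 2 = 0.001257 mol.
V = nRT/P = (0.001257 × 8.314 × 365) / (128 × 10³ Pa) = 2.98 × 10⁻⁵ m³ = 0.0298 L.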